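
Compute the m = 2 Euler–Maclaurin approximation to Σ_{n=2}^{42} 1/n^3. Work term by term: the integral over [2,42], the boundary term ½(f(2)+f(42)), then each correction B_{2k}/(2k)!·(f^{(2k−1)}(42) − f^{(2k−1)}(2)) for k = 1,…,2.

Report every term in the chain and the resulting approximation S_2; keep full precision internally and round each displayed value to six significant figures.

S_2 ≈ 0.201546

Integral: ∫_2^42 1/x^3 dx = 0.124717.
½[f(2) + f(42)] = ½[0.125000 + 1.34975e-05] = 0.0625067.
Integral + boundary = 0.187223.
Correction k=1: B_{2}/2! · (f^{(1)}(42) − f^{(1)}(2)) = 1/12 · (-9.64104e-07 − (-0.187500)) = 0.0156249.
Partial sum through k=1: 0.202848.
Correction k=2: B_{4}/4! · (f^{(3)}(42) − f^{(3)}(2)) = −1/720 · (-1.09309e-08 − (-0.937500)) = -0.00130208.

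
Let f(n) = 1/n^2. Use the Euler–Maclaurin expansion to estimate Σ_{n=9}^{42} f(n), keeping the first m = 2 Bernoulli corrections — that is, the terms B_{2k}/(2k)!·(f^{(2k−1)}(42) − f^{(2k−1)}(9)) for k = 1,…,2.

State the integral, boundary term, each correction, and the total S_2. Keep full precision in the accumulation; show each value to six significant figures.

S_2 ≈ 0.0939837

∫_9^42 1/x^2 dx evaluates to 0.0873016.
Boundary: ½(f(9) + f(42)) = ½(0.0123457 + 0.000566893) = 0.00645629.
Running total after boundary: 0.0937579.
Correction k=1: B_{2}/2! · (f^{(1)}(42) − f^{(1)}(9)) = 1/12 · (-2.69949e-05 − (-0.00274348)) = 0.000226374.
After k=1: 0.0939842.
Correction k=2: B_{4}/4! · (f^{(3)}(42) − f^{(3)}(9)) = −1/720 · (-1.83639e-07 − (-0.000406442)) = -5.64248e-07.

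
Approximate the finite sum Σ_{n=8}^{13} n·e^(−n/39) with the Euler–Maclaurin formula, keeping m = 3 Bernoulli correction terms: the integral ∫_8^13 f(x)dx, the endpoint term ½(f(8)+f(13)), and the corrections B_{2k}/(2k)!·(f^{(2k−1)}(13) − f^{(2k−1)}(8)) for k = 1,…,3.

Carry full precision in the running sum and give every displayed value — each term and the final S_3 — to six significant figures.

S_3 ≈ 47.8331

Integral: ∫_8^13 x·e^(−x/39) dx = 39.9316.
½[f(8) + f(13)] = ½[6.51634 + 9.31491] = 7.91563.
Integral + boundary = 47.8472.
k=1: B_{2}/(2)! × [f^{(1)}(13) − f^{(1)}(8)] = 1/12 × (0.477688 − 0.647457) = -0.0141475.
Partial sum through k=1: 47.8331.
k=2: B_{4}/(4)! × [f^{(3)}(13) − f^{(3)}(8)] = −1/720 × (0.00125625 − 0.00149674) = 3.34021e-07.
Partial sum through k=2: 47.8331.
k=3: B_{6}/(6)! × [f^{(5)}(13) − f^{(5)}(8)] = 1/30240 × (1.44538e-06 − 1.68823e-06) = -8.03071e-12.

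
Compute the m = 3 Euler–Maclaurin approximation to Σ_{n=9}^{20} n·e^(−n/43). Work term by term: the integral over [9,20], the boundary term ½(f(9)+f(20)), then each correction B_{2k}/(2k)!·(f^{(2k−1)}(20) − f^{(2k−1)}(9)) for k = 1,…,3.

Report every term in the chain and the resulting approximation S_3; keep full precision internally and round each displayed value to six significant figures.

S_3 ≈ 122.217

The integral term ∫_9^20 x·e^(−x/43) dx = 112.311.
½[f(9) + f(20)] = ½[7.30035 + 12.5612] = 9.93080.
Running total after boundary: 122.242.
Order-1 term: 1/12 · (0.335940 − 0.641374) = -0.0254529.
Partial sum through k=1: 122.217.
Order-2 term: −1/720 · (0.000861041 − 0.00122427) = 5.04484e-07.
Partial sum through k=2: 122.217.
Order-3 term: 1/30240 · (8.33096e-07 − 1.13665e-06) = -1.00381e-11.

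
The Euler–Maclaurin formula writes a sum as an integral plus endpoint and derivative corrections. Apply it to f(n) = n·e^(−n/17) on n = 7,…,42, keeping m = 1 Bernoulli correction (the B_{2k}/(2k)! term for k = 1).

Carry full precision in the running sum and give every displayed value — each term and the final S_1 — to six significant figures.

Integral: ∫_7^42 x·e^(−x/17) dx = 185.503.
Boundary: ½(f(7) + f(42)) = ½(4.63736 + 3.55047) = 4.09392.
Integral + boundary = 189.597.
Order-1 term: 1/12 · (-0.124316 − 0.389694) = -0.0428342.

S_1 ≈ 189.554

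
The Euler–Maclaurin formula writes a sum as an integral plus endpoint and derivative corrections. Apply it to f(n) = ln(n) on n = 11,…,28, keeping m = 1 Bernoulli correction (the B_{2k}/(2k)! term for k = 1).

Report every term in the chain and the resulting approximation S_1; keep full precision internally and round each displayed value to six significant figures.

S_1 ≈ 52.7853

∫_11^28 ln(x) dx evaluates to 49.9249.
½[f(11) + f(28)] = ½[2.39790 + 3.33220] = 2.86505.
So far: 52.7899.
Correction k=1: B_{2}/2! · (f^{(1)}(28) − f^{(1)}(11)) = 1/12 · (0.0357143 − 0.0909091) = -0.00459957.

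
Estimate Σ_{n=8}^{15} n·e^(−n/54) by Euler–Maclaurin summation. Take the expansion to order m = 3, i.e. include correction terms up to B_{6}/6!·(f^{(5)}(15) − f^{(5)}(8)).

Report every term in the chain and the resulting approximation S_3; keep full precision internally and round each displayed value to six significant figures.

The integral term ∫_8^15 x·e^(−x/54) dx = 64.6766.
½[f(8) + f(15)] = ½[6.89843 + 11.3620] = 9.13020.
So far: 73.8068.
Order-1 term: 1/12 · (0.547058 − 0.734555) = -0.0156247.
Partial sum through k=1: 73.7911.
Order-2 term: −1/720 · (0.000707129 − 0.000843334) = 1.89173e-07.
Partial sum through k=2: 73.7911.
Order-3 term: 1/30240 · (4.20663e-07 − 4.92031e-07) = -2.36007e-12.

S_3 ≈ 73.7911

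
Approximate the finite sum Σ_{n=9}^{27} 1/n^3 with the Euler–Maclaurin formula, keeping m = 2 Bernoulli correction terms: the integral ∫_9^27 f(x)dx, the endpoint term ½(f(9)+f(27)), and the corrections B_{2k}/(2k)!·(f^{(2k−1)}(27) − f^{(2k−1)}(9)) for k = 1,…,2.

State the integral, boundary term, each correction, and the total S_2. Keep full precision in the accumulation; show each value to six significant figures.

∫_9^27 1/x^3 dx evaluates to 0.00548697.
Endpoint term: (f(9) + f(27))/2 = (0.00137174 + 5.08053e-05)/2 = 0.000711274.
So far: 0.00619824.
Correction k=1: B_{2}/2! · (f^{(1)}(27) − f^{(1)}(9)) = 1/12 · (-5.64503e-06 − (-0.000457247)) = 3.76335e-05.
Partial sum through k=1: 0.00623588.
Correction k=2: B_{4}/4! · (f^{(3)}(27) − f^{(3)}(9)) = −1/720 · (-1.54870e-07 − (-0.000112901)) = -1.56591e-07.

S_2 ≈ 0.00623572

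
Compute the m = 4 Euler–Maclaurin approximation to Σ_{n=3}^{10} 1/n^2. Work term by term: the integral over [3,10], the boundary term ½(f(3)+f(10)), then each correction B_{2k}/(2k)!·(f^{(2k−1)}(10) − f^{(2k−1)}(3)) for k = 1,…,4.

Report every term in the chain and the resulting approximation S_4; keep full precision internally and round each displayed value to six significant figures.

∫_3^10 1/x^2 dx evaluates to 0.233333.
Endpoint term: (f(3) + f(10))/2 = (0.111111 + 0.0100000)/2 = 0.0605556.
Running total after boundary: 0.293889.
k=1: B_{2}/(2)! × [f^{(1)}(10) − f^{(1)}(3)] = 1/12 × (-0.00200000 − (-0.0740741)) = 0.00600617.
Running total after k=1: 0.299895.
k=2: B_{4}/(4)! × [f^{(3)}(10) − f^{(3)}(3)] = −1/720 × (-0.000240000 − (-0.0987654)) = -0.000136841.
Running total after k=2: 0.299758.
k=3: B_{6}/(6)! × [f^{(5)}(10) − f^{(5)}(3)] = 1/30240 × (-7.20000e-05 − (-0.329218)) = 1.08845e-05.
Running total after k=3: 0.299769.
k=4: B_{8}/(8)! × [f^{(7)}(10) − f^{(7)}(3)] = −1/1209600 × (-4.03200e-05 − (-2.04847)) = -1.69348e-06.

S_4 ≈ 0.299767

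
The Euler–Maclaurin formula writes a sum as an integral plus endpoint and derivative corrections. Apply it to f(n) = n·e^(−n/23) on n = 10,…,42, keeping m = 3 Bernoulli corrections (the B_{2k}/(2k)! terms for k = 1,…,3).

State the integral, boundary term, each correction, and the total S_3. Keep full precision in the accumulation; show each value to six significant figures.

S_3 ≈ 257.199

∫_10^42 x·e^(−x/23) dx evaluates to 250.622.
Endpoint term: (f(10) + f(42))/2 = (6.47405 + 6.76379)/2 = 6.61892.
So far: 257.241.
k=1: B_{2}/(2)! × [f^{(1)}(42) − f^{(1)}(10)] = 1/12 × (-0.133035 − 0.365925) = -0.0415800.
Partial sum through k=1: 257.199.
k=2: B_{4}/(4)! × [f^{(3)}(42) − f^{(3)}(10)] = −1/720 × (0.000357372 − 0.00313939) = 3.86391e-06.
Partial sum through k=2: 257.199.
k=3: B_{6}/(6)! × [f^{(5)}(42) − f^{(5)}(10)] = 1/30240 × (1.82652e-06 − 1.05615e-05) = -2.88856e-10.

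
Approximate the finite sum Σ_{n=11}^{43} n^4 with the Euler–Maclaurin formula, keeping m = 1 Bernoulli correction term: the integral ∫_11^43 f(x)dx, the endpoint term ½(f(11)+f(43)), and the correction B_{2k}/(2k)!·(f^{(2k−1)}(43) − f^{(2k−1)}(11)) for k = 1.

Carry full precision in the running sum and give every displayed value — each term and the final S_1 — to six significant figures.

S_1 ≈ 3.11123e+07

Integral: ∫_11^43 x^4 dx = 2.93695e+07.
½[f(11) + f(43)] = ½[14641.0 + 3.41880e+06] = 1.71672e+06.
Running total after boundary: 3.10862e+07.
k=1: B_{2}/(2)! × [f^{(1)}(43) − f^{(1)}(11)] = 1/12 × (318028 − 5324.00) = 26058.7.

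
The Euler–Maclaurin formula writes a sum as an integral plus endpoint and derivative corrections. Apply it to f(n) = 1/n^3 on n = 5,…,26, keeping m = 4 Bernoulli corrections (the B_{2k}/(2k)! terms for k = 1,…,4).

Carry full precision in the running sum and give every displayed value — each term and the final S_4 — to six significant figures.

Integral: ∫_5^26 1/x^3 dx = 0.0192604.
Boundary: ½(f(5) + f(26)) = ½(0.00800000 + 5.68958e-05) = 0.00402845.
So far: 0.0232888.
Correction k=1: B_{2}/2! · (f^{(1)}(26) − f^{(1)}(5)) = 1/12 · (-6.56490e-06 − (-0.00480000)) = 0.000399453.
Running total after k=1: 0.0236883.
Correction k=2: B_{4}/4! · (f^{(3)}(26) − f^{(3)}(5)) = −1/720 · (-1.94228e-07 − (-0.00384000)) = -5.33306e-06.
Running total after k=2: 0.0236829.
Correction k=3: B_{6}/6! · (f^{(5)}(26) − f^{(5)}(5)) = 1/30240 · (-1.20674e-08 − (-0.00645120)) = 2.13333e-07.
Running total after k=3: 0.0236831.
Correction k=4: B_{8}/8! · (f^{(7)}(26) − f^{(7)}(5)) = −1/1209600 · (-1.28529e-09 − (-0.0185795)) = -1.53600e-08.

S_4 ≈ 0.0236831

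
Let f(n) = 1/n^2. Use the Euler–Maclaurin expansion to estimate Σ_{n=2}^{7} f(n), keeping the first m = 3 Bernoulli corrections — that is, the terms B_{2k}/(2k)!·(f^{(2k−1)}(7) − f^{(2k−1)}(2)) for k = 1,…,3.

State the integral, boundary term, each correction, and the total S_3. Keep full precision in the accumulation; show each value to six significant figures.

∫_2^7 1/x^2 dx evaluates to 0.357143.
½[f(2) + f(7)] = ½[0.250000 + 0.0204082] = 0.135204.
So far: 0.492347.
Order-1 term: 1/12 · (-0.00583090 − (-0.250000)) = 0.0203474.
Running total after k=1: 0.512694.
Order-2 term: −1/720 · (-0.00142798 − (-0.750000)) = -0.00103968.
Running total after k=2: 0.511655.
Order-3 term: 1/30240 · (-0.000874271 − (-5.62500)) = 0.000185983.

S_3 ≈ 0.511841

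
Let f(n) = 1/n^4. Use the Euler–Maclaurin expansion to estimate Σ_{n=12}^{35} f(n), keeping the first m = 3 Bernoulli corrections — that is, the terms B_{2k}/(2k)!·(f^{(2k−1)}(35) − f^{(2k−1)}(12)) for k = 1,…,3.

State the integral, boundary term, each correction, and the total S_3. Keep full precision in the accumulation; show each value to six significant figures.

∫_12^35 1/x^4 dx evaluates to 0.000185127.
Boundary: ½(f(12) + f(35)) = ½(4.82253e-05 + 6.66389e-07) = 2.44458e-05.
So far: 0.000209573.
Correction k=1: B_{2}/2! · (f^{(1)}(35) − f^{(1)}(12)) = 1/12 · (-7.61587e-08 − (-1.60751e-05)) = 1.33325e-06.
Partial sum through k=1: 0.000210906.
Correction k=2: B_{4}/4! · (f^{(3)}(35) − f^{(3)}(12)) = −1/720 · (-1.86511e-09 − (-3.34898e-06)) = -4.64877e-09.
Partial sum through k=2: 0.000210901.
Correction k=3: B_{6}/6! · (f^{(5)}(35) − f^{(5)}(12)) = 1/30240 · (-8.52623e-11 − (-1.30238e-06)) = 4.30653e-11.

S_3 ≈ 0.000210901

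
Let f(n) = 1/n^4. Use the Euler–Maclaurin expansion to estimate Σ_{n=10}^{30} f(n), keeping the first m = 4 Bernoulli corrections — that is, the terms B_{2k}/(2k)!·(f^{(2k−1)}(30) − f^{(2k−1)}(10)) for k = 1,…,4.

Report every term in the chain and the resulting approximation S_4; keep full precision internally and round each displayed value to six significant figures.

S_4 ≈ 0.000374908

Integral: ∫_10^30 1/x^4 dx = 0.000320988.
½[f(10) + f(30)] = ½[0.000100000 + 1.23457e-06] = 5.06173e-05.
So far: 0.000371605.
Correction k=1: B_{2}/2! · (f^{(1)}(30) − f^{(1)}(10)) = 1/12 · (-1.64609e-07 − (-4.00000e-05)) = 3.31962e-06.
Partial sum through k=1: 0.000374925.
Correction k=2: B_{4}/4! · (f^{(3)}(30) − f^{(3)}(10)) = −1/720 · (-5.48697e-09 − (-1.20000e-05)) = -1.66590e-08.
Partial sum through k=2: 0.000374908.
Correction k=3: B_{6}/6! · (f^{(5)}(30) − f^{(5)}(10)) = 1/30240 · (-3.41411e-10 − (-6.72000e-06)) = 2.22211e-10.
Partial sum through k=3: 0.000374908.
Correction k=4: B_{8}/8! · (f^{(7)}(30) − f^{(7)}(10)) = −1/1209600 · (-3.41411e-11 − (-6.04800e-06)) = -4.99997e-12.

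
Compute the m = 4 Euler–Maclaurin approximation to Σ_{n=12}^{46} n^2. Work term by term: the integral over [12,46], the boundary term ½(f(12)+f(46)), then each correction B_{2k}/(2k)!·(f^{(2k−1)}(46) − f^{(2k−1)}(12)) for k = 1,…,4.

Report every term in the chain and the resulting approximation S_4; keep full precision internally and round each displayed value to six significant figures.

S_4 ≈ 33005.0

∫_12^46 x^2 dx evaluates to 31869.3.
Endpoint term: (f(12) + f(46))/2 = (144.000 + 2116.00)/2 = 1130.00.
Integral + boundary = 32999.3.
Correction k=1: B_{2}/2! · (f^{(1)}(46) − f^{(1)}(12)) = 1/12 · (92.0000 − 24.0000) = 5.66667.
Running total after k=1: 33005.0.
Correction k=2: B_{4}/4! · (f^{(3)}(46) − f^{(3)}(12)) = −1/720 · (0.00000 − 0.00000) = 0.00000.
Running total after k=2: 33005.0.
Correction k=3: B_{6}/6! · (f^{(5)}(46) − f^{(5)}(12)) = 1/30240 · (0.00000 − 0.00000) = 0.00000.
Running total after k=3: 33005.0.
Correction k=4: B_{8}/8! · (f^{(7)}(46) − f^{(7)}(12)) = −1/1209600 · (0.00000 − 0.00000) = 0.00000.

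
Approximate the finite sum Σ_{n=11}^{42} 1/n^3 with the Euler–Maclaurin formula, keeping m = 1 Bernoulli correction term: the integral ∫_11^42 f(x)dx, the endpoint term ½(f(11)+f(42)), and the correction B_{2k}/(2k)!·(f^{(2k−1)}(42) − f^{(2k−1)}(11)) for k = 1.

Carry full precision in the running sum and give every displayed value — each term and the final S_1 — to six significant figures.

The integral term ∫_11^42 1/x^3 dx = 0.00384878.
½[f(11) + f(42)] = ½[0.000751315 + 1.34975e-05] = 0.000382406.
Integral + boundary = 0.00423119.
Correction k=1: B_{2}/2! · (f^{(1)}(42) − f^{(1)}(11)) = 1/12 · (-9.64104e-07 − (-0.000204904)) = 1.69950e-05.

S_1 ≈ 0.00424819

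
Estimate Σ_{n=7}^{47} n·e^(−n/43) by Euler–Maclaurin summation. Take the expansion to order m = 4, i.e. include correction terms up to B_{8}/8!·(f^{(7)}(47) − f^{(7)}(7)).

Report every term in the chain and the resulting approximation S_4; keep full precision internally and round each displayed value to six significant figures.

∫_7^47 x·e^(−x/43) dx evaluates to 529.773.
Endpoint term: (f(7) + f(47))/2 = (5.94838 + 15.7545)/2 = 10.8514.
Integral + boundary = 540.625.
k=1: B_{2}/(2)! × [f^{(1)}(47) − f^{(1)}(7)] = 1/12 × (-0.0311815 − 0.711435) = -0.0618847.
Partial sum through k=1: 540.563.
k=2: B_{4}/(4)! × [f^{(3)}(47) − f^{(3)}(7)] = −1/720 × (0.000345712 − 0.00130393) = 1.33086e-06.
Partial sum through k=2: 540.563.
k=3: B_{6}/(6)! × [f^{(5)}(47) − f^{(5)}(7)] = 1/30240 × (3.83065e-07 − 1.20233e-06) = -2.70919e-11.
Partial sum through k=3: 540.563.
k=4: B_{8}/(8)! × [f^{(7)}(47) − f^{(7)}(7)] = −1/1209600 × (3.13228e-10 − 9.19113e-10) = 5.00897e-16.

S_4 ≈ 540.563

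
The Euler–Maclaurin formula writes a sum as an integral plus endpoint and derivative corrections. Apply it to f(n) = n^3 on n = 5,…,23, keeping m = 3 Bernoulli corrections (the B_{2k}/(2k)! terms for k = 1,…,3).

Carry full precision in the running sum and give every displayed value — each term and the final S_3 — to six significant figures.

S_3 ≈ 76076.0

Integral: ∫_5^23 x^3 dx = 69804.0.
½[f(5) + f(23)] = ½[125.000 + 12167.0] = 6146.00.
So far: 75950.0.
Order-1 term: 1/12 · (1587.00 − 75.0000) = 126.000.
After k=1: 76076.0.
Order-2 term: −1/720 · (6.00000 − 6.00000) = 0.00000.
After k=2: 76076.0.
Order-3 term: 1/30240 · (0.00000 − 0.00000) = 0.00000.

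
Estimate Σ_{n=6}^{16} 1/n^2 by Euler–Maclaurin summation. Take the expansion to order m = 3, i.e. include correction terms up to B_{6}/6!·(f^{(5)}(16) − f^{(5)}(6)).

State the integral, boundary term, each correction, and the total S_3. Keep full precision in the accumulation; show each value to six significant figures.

∫_6^16 1/x^2 dx evaluates to 0.104167.
Endpoint term: (f(6) + f(16))/2 = (0.0277778 + 0.00390625)/2 = 0.0158420.
Integral + boundary = 0.120009.
Order-1 term: 1/12 · (-0.000488281 − (-0.00925926)) = 0.000730915.
Partial sum through k=1: 0.120740.
Order-2 term: −1/720 · (-2.28882e-05 − (-0.00308642)) = -4.25490e-06.
Partial sum through k=2: 0.120735.
Order-3 term: 1/30240 · (-2.68221e-06 − (-0.00257202)) = 8.49648e-08.

S_3 ≈ 0.120735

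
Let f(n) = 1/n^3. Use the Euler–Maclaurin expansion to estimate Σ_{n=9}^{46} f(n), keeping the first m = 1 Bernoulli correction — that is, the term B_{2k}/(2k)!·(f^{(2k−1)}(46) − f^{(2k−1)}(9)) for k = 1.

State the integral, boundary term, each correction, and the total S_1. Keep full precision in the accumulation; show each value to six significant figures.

The integral term ∫_9^46 1/x^3 dx = 0.00593654.
Endpoint term: (f(9) + f(46))/2 = (0.00137174 + 1.02737e-05)/2 = 0.000691008.
So far: 0.00662755.
k=1: B_{2}/(2)! × [f^{(1)}(46) − f^{(1)}(9)] = 1/12 × (-6.70023e-07 − (-0.000457247)) = 3.80481e-05.

S_1 ≈ 0.00666560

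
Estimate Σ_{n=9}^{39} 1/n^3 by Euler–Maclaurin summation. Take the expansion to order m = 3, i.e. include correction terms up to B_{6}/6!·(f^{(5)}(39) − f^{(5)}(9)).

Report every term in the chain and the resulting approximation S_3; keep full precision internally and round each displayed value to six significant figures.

S_3 ≈ 0.00657625

The integral term ∫_9^39 1/x^3 dx = 0.00584411.
Endpoint term: (f(9) + f(39))/2 = (0.00137174 + 1.68580e-05)/2 = 0.000694300.
Integral + boundary = 0.00653841.
k=1: B_{2}/(2)! × [f^{(1)}(39) − f^{(1)}(9)] = 1/12 × (-1.29677e-06 − (-0.000457247)) = 3.79959e-05.
After k=1: 0.00657640.
k=2: B_{4}/(4)! × [f^{(3)}(39) − f^{(3)}(9)] = −1/720 × (-1.70515e-08 − (-0.000112901)) = -1.56783e-07.
After k=2: 0.00657625.
k=3: B_{6}/(6)! × [f^{(5)}(39) − f^{(5)}(9)] = 1/30240 × (-4.70851e-10 − (-5.85410e-05)) = 1.93587e-09.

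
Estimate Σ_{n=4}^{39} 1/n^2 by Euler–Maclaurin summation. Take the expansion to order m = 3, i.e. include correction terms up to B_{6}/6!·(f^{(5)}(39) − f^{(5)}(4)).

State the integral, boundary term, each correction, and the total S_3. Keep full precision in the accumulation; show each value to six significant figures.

S_3 ≈ 0.258508

∫_4^39 1/x^2 dx evaluates to 0.224359.
Endpoint term: (f(4) + f(39))/2 = (0.0625000 + 0.000657462)/2 = 0.0315787.
Integral + boundary = 0.255938.
Order-1 term: 1/12 · (-3.37160e-05 − (-0.0312500)) = 0.00260136.
Running total after k=1: 0.258539.
Order-2 term: −1/720 · (-2.66004e-07 − (-0.0234375)) = -3.25517e-05.
Running total after k=2: 0.258507.
Order-3 term: 1/30240 · (-5.24663e-09 − (-0.0439453)) = 1.45322e-06.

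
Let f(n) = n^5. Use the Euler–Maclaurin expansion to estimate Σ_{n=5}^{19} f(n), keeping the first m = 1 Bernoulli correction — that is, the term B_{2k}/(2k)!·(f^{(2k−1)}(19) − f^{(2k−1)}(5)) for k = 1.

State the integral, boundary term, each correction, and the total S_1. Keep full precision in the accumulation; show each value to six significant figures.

∫_5^19 x^5 dx evaluates to 7.83838e+06.
Boundary: ½(f(5) + f(19)) = ½(3125.00 + 2.47610e+06) = 1.23961e+06.
Running total after boundary: 9.07799e+06.
Order-1 term: 1/12 · (651605 − 3125.00) = 54040.0.

S_1 ≈ 9.13203e+06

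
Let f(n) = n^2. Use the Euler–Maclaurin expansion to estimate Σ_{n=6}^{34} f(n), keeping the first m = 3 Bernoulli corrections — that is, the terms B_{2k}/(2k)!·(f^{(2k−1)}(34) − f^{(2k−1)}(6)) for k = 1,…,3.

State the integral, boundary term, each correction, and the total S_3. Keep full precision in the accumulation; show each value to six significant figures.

S_3 ≈ 13630.0

Integral: ∫_6^34 x^2 dx = 13029.3.
Endpoint term: (f(6) + f(34))/2 = (36.0000 + 1156.00)/2 = 596.000.
Running total after boundary: 13625.3.
Correction k=1: B_{2}/2! · (f^{(1)}(34) − f^{(1)}(6)) = 1/12 · (68.0000 − 12.0000) = 4.66667.
Partial sum through k=1: 13630.0.
Correction k=2: B_{4}/4! · (f^{(3)}(34) − f^{(3)}(6)) = −1/720 · (0.00000 − 0.00000) = 0.00000.
Partial sum through k=2: 13630.0.
Correction k=3: B_{6}/6! · (f^{(5)}(34) − f^{(5)}(6)) = 1/30240 · (0.00000 − 0.00000) = 0.00000.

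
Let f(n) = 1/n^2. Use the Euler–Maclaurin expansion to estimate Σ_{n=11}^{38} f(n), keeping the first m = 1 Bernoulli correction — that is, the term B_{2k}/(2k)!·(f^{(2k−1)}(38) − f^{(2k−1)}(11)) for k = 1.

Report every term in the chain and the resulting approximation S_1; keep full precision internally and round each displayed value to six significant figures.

S_1 ≈ 0.0691940

The integral term ∫_11^38 1/x^2 dx = 0.0645933.
Endpoint term: (f(11) + f(38))/2 = (0.00826446 + 0.000692521)/2 = 0.00447849.
Integral + boundary = 0.0690718.
k=1: B_{2}/(2)! × [f^{(1)}(38) − f^{(1)}(11)] = 1/12 × (-3.64485e-05 − (-0.00150263)) = 0.000122182.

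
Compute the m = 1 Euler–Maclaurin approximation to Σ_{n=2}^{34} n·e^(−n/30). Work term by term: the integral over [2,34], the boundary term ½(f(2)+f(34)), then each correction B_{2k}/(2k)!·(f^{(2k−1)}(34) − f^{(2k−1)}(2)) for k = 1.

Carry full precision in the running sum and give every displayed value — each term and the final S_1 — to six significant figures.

Integral: ∫_2^34 x·e^(−x/30) dx = 279.927.
½[f(2) + f(34)] = ½[1.87101 + 10.9466] = 6.40880.
Integral + boundary = 286.336.
Order-1 term: 1/12 · (-0.0429278 − 0.873140) = -0.0763390.

S_1 ≈ 286.259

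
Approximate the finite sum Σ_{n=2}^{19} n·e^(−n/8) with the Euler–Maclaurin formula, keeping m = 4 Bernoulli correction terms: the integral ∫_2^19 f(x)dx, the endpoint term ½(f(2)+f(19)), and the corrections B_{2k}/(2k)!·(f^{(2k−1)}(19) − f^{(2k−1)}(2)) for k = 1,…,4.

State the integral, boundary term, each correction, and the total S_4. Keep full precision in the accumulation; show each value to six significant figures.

S_4 ≈ 43.8161

The integral term ∫_2^19 x·e^(−x/8) dx = 42.2129.
Endpoint term: (f(2) + f(19))/2 = (1.55760 + 1.76728)/2 = 1.66244.
Running total after boundary: 43.8754.
k=1: B_{2}/(2)! × [f^{(1)}(19) − f^{(1)}(2)] = 1/12 × (-0.127895 − 0.584101) = -0.0593330.
After k=1: 43.8160.
k=2: B_{4}/(4)! × [f^{(3)}(19) − f^{(3)}(2)] = −1/720 × (0.000908345 − 0.0334641) = 4.52163e-05.
After k=2: 43.8161.
k=3: B_{6}/(6)! × [f^{(5)}(19) − f^{(5)}(2)] = 1/30240 × (5.96101e-05 − 0.000903150) = -2.78948e-08.
After k=3: 43.8161.
k=4: B_{8}/(8)! × [f^{(7)}(19) − f^{(7)}(2)] = −1/1209600 × (1.64105e-06 − 2.00535e-05) = 1.52219e-11.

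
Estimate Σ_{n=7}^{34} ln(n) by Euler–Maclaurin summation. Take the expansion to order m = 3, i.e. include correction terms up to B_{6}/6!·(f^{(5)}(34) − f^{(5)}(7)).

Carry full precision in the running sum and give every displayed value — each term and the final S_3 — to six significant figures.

S_3 ≈ 82.0016

The integral term ∫_7^34 ln(x) dx = 79.2749.
Endpoint term: (f(7) + f(34))/2 = (1.94591 + 3.52636)/2 = 2.73614.
Integral + boundary = 82.0110.
Correction k=1: B_{2}/2! · (f^{(1)}(34) − f^{(1)}(7)) = 1/12 · (0.0294118 − 0.142857) = -0.00945378.
Partial sum through k=1: 82.0016.
Correction k=2: B_{4}/4! · (f^{(3)}(34) − f^{(3)}(7)) = −1/720 · (5.08854e-05 − 0.00583090) = 8.02780e-06.
Partial sum through k=2: 82.0016.
Correction k=3: B_{6}/6! · (f^{(5)}(34) − f^{(5)}(7)) = 1/30240 · (5.28222e-07 − 0.00142798) = -4.72040e-08.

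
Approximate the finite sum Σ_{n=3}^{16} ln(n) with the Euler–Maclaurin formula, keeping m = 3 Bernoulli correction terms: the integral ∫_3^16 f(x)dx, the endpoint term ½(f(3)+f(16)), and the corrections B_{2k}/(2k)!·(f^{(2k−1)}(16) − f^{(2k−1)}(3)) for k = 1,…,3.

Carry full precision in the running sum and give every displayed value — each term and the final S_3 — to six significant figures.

The integral term ∫_3^16 ln(x) dx = 28.0656.
Endpoint term: (f(3) + f(16))/2 = (1.09861 + 2.77259)/2 = 1.93560.
So far: 30.0012.
k=1: B_{2}/(2)! × [f^{(1)}(16) − f^{(1)}(3)] = 1/12 × (0.0625000 − 0.333333) = -0.0225694.
Running total after k=1: 29.9786.
k=2: B_{4}/(4)! × [f^{(3)}(16) − f^{(3)}(3)] = −1/720 × (0.000488281 − 0.0740741) = 0.000102202.
Running total after k=2: 29.9787.
k=3: B_{6}/(6)! × [f^{(5)}(16) − f^{(5)}(3)] = 1/30240 × (2.28882e-05 − 0.0987654) = -3.26530e-06.

S_3 ≈ 29.9787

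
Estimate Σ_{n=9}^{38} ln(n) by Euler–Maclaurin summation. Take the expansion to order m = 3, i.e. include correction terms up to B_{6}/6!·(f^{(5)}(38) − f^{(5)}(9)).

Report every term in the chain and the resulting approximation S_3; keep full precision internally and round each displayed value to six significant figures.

∫_9^38 ln(x) dx evaluates to 89.4533.
½[f(9) + f(38)] = ½[2.19722 + 3.63759] = 2.91741.
Integral + boundary = 92.3707.
k=1: B_{2}/(2)! × [f^{(1)}(38) − f^{(1)}(9)] = 1/12 × (0.0263158 − 0.111111) = -0.00706628.
After k=1: 92.3636.
k=2: B_{4}/(4)! × [f^{(3)}(38) − f^{(3)}(9)] = −1/720 × (3.64485e-05 − 0.00274348) = 3.75977e-06.
After k=2: 92.3636.
k=3: B_{6}/(6)! × [f^{(5)}(38) − f^{(5)}(9)] = 1/30240 × (3.02896e-07 − 0.000406442) = -1.34305e-08.

S_3 ≈ 92.3636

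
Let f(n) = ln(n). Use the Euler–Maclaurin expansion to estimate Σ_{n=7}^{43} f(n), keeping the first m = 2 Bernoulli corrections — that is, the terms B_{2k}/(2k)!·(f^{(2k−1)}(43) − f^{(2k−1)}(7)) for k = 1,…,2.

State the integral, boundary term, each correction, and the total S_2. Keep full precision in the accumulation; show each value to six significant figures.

∫_7^43 ln(x) dx evaluates to 112.110.
½[f(7) + f(43)] = ½[1.94591 + 3.76120] = 2.85356.
Running total after boundary: 114.964.
k=1: B_{2}/(2)! × [f^{(1)}(43) − f^{(1)}(7)] = 1/12 × (0.0232558 − 0.142857) = -0.00996678.
Running total after k=1: 114.954.
k=2: B_{4}/(4)! × [f^{(3)}(43) − f^{(3)}(7)] = −1/720 × (2.51550e-05 − 0.00583090) = 8.06354e-06.

S_2 ≈ 114.954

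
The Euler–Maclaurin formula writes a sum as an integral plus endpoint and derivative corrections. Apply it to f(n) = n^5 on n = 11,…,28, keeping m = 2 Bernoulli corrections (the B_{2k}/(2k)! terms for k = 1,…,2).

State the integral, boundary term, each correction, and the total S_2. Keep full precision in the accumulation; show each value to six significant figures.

S_2 ≈ 8.89555e+07

The integral term ∫_11^28 x^5 dx = 8.00198e+07.
Endpoint term: (f(11) + f(28))/2 = (161051 + 1.72104e+07)/2 = 8.68571e+06.
Integral + boundary = 8.87055e+07.
Order-1 term: 1/12 · (3.07328e+06 − 73205.0) = 250006.
Partial sum through k=1: 8.89555e+07.
Order-2 term: −1/720 · (47040.0 − 7260.00) = -55.2500.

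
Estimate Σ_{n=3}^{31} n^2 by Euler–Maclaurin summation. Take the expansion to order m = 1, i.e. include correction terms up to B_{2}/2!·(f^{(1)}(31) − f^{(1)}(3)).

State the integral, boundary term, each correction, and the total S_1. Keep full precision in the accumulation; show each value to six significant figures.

S_1 ≈ 10411.0

Integral: ∫_3^31 x^2 dx = 9921.33.
Endpoint term: (f(3) + f(31))/2 = (9.00000 + 961.000)/2 = 485.000.
Integral + boundary = 10406.3.
Correction k=1: B_{2}/2! · (f^{(1)}(31) − f^{(1)}(3)) = 1/12 · (62.0000 − 6.00000) = 4.66667.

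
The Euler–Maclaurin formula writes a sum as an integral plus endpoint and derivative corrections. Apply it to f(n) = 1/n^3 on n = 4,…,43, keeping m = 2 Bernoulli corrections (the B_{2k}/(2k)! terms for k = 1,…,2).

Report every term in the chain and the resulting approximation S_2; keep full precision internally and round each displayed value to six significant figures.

S_2 ≈ 0.0397545

∫_4^43 1/x^3 dx evaluates to 0.0309796.
½[f(4) + f(43)] = ½[0.0156250 + 1.25775e-05] = 0.00781879.
So far: 0.0387984.
k=1: B_{2}/(2)! × [f^{(1)}(43) − f^{(1)}(4)] = 1/12 × (-8.77501e-07 − (-0.0117188)) = 0.000976489.
Running total after k=1: 0.0397749.
k=2: B_{4}/(4)! × [f^{(3)}(43) − f^{(3)}(4)] = −1/720 × (-9.49162e-09 − (-0.0146484)) = -2.03450e-05.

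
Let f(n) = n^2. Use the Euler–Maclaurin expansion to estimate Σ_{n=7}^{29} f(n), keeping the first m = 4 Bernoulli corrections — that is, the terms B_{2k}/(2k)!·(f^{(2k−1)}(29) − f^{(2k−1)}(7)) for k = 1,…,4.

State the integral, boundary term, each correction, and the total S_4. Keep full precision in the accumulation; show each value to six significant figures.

The integral term ∫_7^29 x^2 dx = 8015.33.
½[f(7) + f(29)] = ½[49.0000 + 841.000] = 445.000.
Integral + boundary = 8460.33.
k=1: B_{2}/(2)! × [f^{(1)}(29) − f^{(1)}(7)] = 1/12 × (58.0000 − 14.0000) = 3.66667.
After k=1: 8464.00.
k=2: B_{4}/(4)! × [f^{(3)}(29) − f^{(3)}(7)] = −1/720 × (0.00000 − 0.00000) = 0.00000.
After k=2: 8464.00.
k=3: B_{6}/(6)! × [f^{(5)}(29) − f^{(5)}(7)] = 1/30240 × (0.00000 − 0.00000) = 0.00000.
After k=3: 8464.00.
k=4: B_{8}/(8)! × [f^{(7)}(29) − f^{(7)}(7)] = −1/1209600 × (0.00000 − 0.00000) = 0.00000.

S_4 ≈ 8464.00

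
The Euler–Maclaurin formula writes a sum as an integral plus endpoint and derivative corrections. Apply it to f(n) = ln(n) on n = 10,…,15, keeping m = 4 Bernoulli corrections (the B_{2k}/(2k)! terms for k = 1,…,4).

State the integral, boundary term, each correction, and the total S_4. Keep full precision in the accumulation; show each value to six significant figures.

S_4 ≈ 15.0974

∫_10^15 ln(x) dx evaluates to 12.5949.
Boundary: ½(f(10) + f(15)) = ½(2.30259 + 2.70805) = 2.50532.
Integral + boundary = 15.1002.
k=1: B_{2}/(2)! × [f^{(1)}(15) − f^{(1)}(10)] = 1/12 × (0.0666667 − 0.100000) = -0.00277778.
After k=1: 15.0974.
k=2: B_{4}/(4)! × [f^{(3)}(15) − f^{(3)}(10)] = −1/720 × (0.000592593 − 0.00200000) = 1.95473e-06.
After k=2: 15.0974.
k=3: B_{6}/(6)! × [f^{(5)}(15) − f^{(5)}(10)] = 1/30240 × (3.16049e-05 − 0.000240000) = -6.89137e-09.
After k=3: 15.0974.
k=4: B_{8}/(8)! × [f^{(7)}(15) − f^{(7)}(10)] = −1/1209600 × (4.21399e-06 − 7.20000e-05) = 5.60400e-11.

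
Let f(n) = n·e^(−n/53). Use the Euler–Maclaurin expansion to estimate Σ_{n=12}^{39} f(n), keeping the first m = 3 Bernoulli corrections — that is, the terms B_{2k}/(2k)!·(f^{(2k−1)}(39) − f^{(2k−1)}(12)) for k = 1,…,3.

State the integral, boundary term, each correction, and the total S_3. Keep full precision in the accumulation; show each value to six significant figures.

The integral term ∫_12^39 x·e^(−x/53) dx = 410.914.
Boundary: ½(f(12) + f(39)) = ½(9.56864 + 18.6848) = 14.1267.
So far: 425.041.
Order-1 term: 1/12 · (0.126554 − 0.616847) = -0.0408577.
Partial sum through k=1: 425.000.
Order-2 term: −1/720 · (0.000386170 − 0.000787334) = 5.57172e-07.
Partial sum through k=2: 425.000.
Order-3 term: 1/30240 · (2.58913e-07 − 4.82403e-07) = -7.39055e-12.

S_3 ≈ 425.000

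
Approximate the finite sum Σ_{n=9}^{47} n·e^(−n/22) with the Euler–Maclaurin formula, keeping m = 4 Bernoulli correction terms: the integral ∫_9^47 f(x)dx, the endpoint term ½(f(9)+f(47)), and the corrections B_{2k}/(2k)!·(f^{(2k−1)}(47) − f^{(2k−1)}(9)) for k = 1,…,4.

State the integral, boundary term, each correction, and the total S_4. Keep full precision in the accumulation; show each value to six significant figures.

∫_9^47 x·e^(−x/22) dx evaluates to 273.770.
½[f(9) + f(47)] = ½[5.97828 + 5.54992] = 5.76410.
Integral + boundary = 279.535.
Correction k=1: B_{2}/2! · (f^{(1)}(47) − f^{(1)}(9)) = 1/12 · (-0.134186 − 0.392514) = -0.0438916.
After k=1: 279.491.
Correction k=2: B_{4}/4! · (f^{(3)}(47) − f^{(3)}(9)) = −1/720 · (0.000210705 − 0.00355583) = 4.64601e-06.
After k=2: 279.491.
Correction k=3: B_{6}/6! · (f^{(5)}(47) − f^{(5)}(9)) = 1/30240 · (1.44350e-06 − 1.30179e-05) = -3.82752e-10.
After k=3: 279.491.
Correction k=4: B_{8}/8! · (f^{(7)}(47) − f^{(7)}(9)) = −1/1209600 · (5.06540e-09 − 3.86139e-08) = 2.77352e-14.

S_4 ≈ 279.491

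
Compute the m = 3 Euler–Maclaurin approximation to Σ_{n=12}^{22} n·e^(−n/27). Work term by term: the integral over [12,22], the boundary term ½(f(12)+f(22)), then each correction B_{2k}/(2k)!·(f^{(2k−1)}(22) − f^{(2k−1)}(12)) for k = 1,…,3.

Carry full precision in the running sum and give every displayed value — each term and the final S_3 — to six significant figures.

Integral: ∫_12^22 x·e^(−x/27) dx = 89.4427.
½[f(12) + f(22)] = ½[7.69416 + 9.73987] = 8.71702.
Running total after boundary: 98.1597.
Order-1 term: 1/12 · (0.0819854 − 0.356211) = -0.0228522.
Partial sum through k=1: 98.1368.
Order-2 term: −1/720 · (0.00132706 − 0.00224770) = 1.27866e-06.
Partial sum through k=2: 98.1368.
Order-3 term: 1/30240 · (3.48650e-06 − 5.49625e-06) = -6.64599e-11.

S_3 ≈ 98.1368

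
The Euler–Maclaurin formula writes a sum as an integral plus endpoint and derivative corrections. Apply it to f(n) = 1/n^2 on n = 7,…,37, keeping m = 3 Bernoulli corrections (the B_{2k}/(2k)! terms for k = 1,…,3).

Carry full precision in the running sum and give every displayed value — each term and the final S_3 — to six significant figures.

Integral: ∫_7^37 1/x^2 dx = 0.115830.
Boundary: ½(f(7) + f(37)) = ½(0.0204082 + 0.000730460) = 0.0105693.
Integral + boundary = 0.126399.
Correction k=1: B_{2}/2! · (f^{(1)}(37) − f^{(1)}(7)) = 1/12 · (-3.94843e-05 − (-0.00583090)) = 0.000482618.
After k=1: 0.126882.
Correction k=2: B_{4}/4! · (f^{(3)}(37) − f^{(3)}(7)) = −1/720 · (-3.46101e-07 − (-0.00142798)) = -1.98282e-06.
After k=2: 0.126880.
Correction k=3: B_{6}/6! · (f^{(5)}(37) − f^{(5)}(7)) = 1/30240 · (-7.58439e-09 − (-0.000874271)) = 2.89108e-08.

S_3 ≈ 0.126880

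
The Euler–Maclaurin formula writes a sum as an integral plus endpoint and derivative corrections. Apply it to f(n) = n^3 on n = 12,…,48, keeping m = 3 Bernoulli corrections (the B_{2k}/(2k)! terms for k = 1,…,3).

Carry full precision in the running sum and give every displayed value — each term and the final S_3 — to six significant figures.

∫_12^48 x^3 dx evaluates to 1.32192e+06.
Endpoint term: (f(12) + f(48))/2 = (1728.00 + 110592)/2 = 56160.0.
Running total after boundary: 1.37808e+06.
Correction k=1: B_{2}/2! · (f^{(1)}(48) − f^{(1)}(12)) = 1/12 · (6912.00 − 432.000) = 540.000.
Partial sum through k=1: 1.37862e+06.
Correction k=2: B_{4}/4! · (f^{(3)}(48) − f^{(3)}(12)) = −1/720 · (6.00000 − 6.00000) = 0.00000.
Partial sum through k=2: 1.37862e+06.
Correction k=3: B_{6}/6! · (f^{(5)}(48) − f^{(5)}(12)) = 1/30240 · (0.00000 − 0.00000) = 0.00000.

S_3 ≈ 1.37862e+06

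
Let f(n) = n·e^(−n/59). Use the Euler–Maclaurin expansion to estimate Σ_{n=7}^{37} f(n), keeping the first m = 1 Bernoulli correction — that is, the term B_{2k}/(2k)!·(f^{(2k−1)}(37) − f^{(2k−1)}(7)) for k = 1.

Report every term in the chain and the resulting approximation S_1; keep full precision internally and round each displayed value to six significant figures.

∫_7^37 x·e^(−x/59) dx evaluates to 433.050.
½[f(7) + f(37)] = ½[6.21687 + 19.7628] = 12.9898.
Running total after boundary: 446.040.
Correction k=1: B_{2}/2! · (f^{(1)}(37) − f^{(1)}(7)) = 1/12 · (0.199167 − 0.782753) = -0.0486322.

S_1 ≈ 445.991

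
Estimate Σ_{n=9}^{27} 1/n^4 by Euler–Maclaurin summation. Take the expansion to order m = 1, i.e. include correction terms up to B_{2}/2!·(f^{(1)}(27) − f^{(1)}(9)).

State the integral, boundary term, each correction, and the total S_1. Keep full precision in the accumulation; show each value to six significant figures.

∫_9^27 1/x^4 dx evaluates to 0.000440312.
Boundary: ½(f(9) + f(27)) = ½(0.000152416 + 1.88168e-06) = 7.71487e-05.
Running total after boundary: 0.000517461.
Order-1 term: 1/12 · (-2.78767e-07 − (-6.77404e-05)) = 5.62180e-06.

S_1 ≈ 0.000523083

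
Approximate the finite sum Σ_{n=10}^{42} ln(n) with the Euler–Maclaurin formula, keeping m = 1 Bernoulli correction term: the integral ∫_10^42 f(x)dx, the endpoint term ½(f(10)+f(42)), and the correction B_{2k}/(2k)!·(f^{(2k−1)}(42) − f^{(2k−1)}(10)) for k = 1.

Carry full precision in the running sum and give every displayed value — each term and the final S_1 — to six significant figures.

S_1 ≈ 104.970

Integral: ∫_10^42 ln(x) dx = 101.956.
Boundary: ½(f(10) + f(42)) = ½(2.30259 + 3.73767) = 3.02013.
Integral + boundary = 104.976.
k=1: B_{2}/(2)! × [f^{(1)}(42) − f^{(1)}(10)] = 1/12 × (0.0238095 − 0.100000) = -0.00634921.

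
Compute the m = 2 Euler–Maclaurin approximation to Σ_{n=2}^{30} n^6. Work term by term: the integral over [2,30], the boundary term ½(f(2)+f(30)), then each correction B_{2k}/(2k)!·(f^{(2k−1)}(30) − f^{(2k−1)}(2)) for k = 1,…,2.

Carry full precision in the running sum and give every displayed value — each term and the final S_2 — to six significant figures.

S_2 ≈ 3.50093e+09

∫_2^30 x^6 dx evaluates to 3.12429e+09.
Endpoint term: (f(2) + f(30))/2 = (64.0000 + 7.29000e+08)/2 = 3.64500e+08.
So far: 3.48879e+09.
Correction k=1: B_{2}/2! · (f^{(1)}(30) − f^{(1)}(2)) = 1/12 · (1.45800e+08 − 192.000) = 1.21500e+07.
Running total after k=1: 3.50094e+09.
Correction k=2: B_{4}/4! · (f^{(3)}(30) − f^{(3)}(2)) = −1/720 · (3.24000e+06 − 960.000) = -4498.67.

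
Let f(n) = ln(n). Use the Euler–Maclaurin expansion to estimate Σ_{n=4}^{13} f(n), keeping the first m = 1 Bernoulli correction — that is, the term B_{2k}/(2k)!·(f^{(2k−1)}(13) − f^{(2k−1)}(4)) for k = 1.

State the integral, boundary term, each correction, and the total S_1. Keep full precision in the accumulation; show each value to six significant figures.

The integral term ∫_4^13 ln(x) dx = 18.7992.
Endpoint term: (f(4) + f(13))/2 = (1.38629 + 2.56495)/2 = 1.97562.
Integral + boundary = 20.7748.
k=1: B_{2}/(2)! × [f^{(1)}(13) − f^{(1)}(4)] = 1/12 × (0.0769231 − 0.250000) = -0.0144231.

S_1 ≈ 20.7604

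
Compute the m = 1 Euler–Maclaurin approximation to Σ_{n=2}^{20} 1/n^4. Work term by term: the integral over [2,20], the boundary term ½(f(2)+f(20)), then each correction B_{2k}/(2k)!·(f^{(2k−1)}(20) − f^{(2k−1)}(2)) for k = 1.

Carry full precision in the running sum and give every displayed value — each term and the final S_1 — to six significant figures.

S_1 ≈ 0.0832947

∫_2^20 1/x^4 dx evaluates to 0.0416250.
Endpoint term: (f(2) + f(20))/2 = (0.0625000 + 6.25000e-06)/2 = 0.0312531.
Running total after boundary: 0.0728781.
Order-1 term: 1/12 · (-1.25000e-06 − (-0.125000)) = 0.0104166.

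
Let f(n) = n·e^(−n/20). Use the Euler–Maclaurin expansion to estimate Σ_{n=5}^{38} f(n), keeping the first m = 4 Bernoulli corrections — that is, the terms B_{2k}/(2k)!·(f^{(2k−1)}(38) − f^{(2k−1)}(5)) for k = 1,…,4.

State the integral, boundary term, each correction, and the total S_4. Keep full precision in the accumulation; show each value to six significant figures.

S_4 ≈ 220.630

∫_5^38 x·e^(−x/20) dx evaluates to 215.901.
Endpoint term: (f(5) + f(38))/2 = (3.89400 + 5.68361)/2 = 4.78881.
So far: 220.690.
k=1: B_{2}/(2)! × [f^{(1)}(38) − f^{(1)}(5)] = 1/12 × (-0.134612 − 0.584101) = -0.0598927.
After k=1: 220.630.
k=2: B_{4}/(4)! × [f^{(3)}(38) − f^{(3)}(5)] = −1/720 × (0.000411314 − 0.00535426) = 6.86520e-06.
After k=2: 220.630.
k=3: B_{6}/(6)! × [f^{(5)}(38) − f^{(5)}(5)] = 1/30240 × (2.89789e-06 − 2.31206e-05) = -6.68742e-10.
After k=3: 220.630.
k=4: B_{8}/(8)! × [f^{(7)}(38) − f^{(7)}(5)] = −1/1209600 × (1.19187e-08 − 8.21391e-08) = 5.80526e-14.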